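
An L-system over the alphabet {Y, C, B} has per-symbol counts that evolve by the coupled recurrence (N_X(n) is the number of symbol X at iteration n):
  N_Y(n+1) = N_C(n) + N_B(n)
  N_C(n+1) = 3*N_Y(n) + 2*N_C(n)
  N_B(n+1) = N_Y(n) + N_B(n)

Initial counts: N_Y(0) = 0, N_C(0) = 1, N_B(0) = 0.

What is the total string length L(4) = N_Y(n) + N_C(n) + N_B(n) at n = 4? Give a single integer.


Answer: 98

Derivation:
Step 0: N_Y=0, N_C=1, N_B=0, L=1
Step 1: N_Y=1, N_C=2, N_B=0, L=3
Step 2: N_Y=2, N_C=7, N_B=1, L=10
Step 3: N_Y=8, N_C=20, N_B=3, L=31
Step 4: N_Y=23, N_C=64, N_B=11, L=98


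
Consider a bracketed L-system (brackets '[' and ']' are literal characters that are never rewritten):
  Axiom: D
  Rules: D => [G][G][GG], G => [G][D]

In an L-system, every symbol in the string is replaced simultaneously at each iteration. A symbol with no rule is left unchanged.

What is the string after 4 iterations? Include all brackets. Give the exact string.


Answer: [[[[G][D]][[G][G][GG]]][[[G][D]][[G][D]][[G][D][G][D]]]][[[[G][D]][[G][G][GG]]][[[G][D]][[G][D]][[G][D][G][D]]]][[[[G][D]][[G][G][GG]]][[[G][D]][[G][D]][[G][D][G][D]]][[[G][D]][[G][G][GG]]][[[G][D]][[G][D]][[G][D][G][D]]]]

Derivation:
Step 0: D
Step 1: [G][G][GG]
Step 2: [[G][D]][[G][D]][[G][D][G][D]]
Step 3: [[[G][D]][[G][G][GG]]][[[G][D]][[G][G][GG]]][[[G][D]][[G][G][GG]][[G][D]][[G][G][GG]]]
Step 4: [[[[G][D]][[G][G][GG]]][[[G][D]][[G][D]][[G][D][G][D]]]][[[[G][D]][[G][G][GG]]][[[G][D]][[G][D]][[G][D][G][D]]]][[[[G][D]][[G][G][GG]]][[[G][D]][[G][D]][[G][D][G][D]]][[[G][D]][[G][G][GG]]][[[G][D]][[G][D]][[G][D][G][D]]]]


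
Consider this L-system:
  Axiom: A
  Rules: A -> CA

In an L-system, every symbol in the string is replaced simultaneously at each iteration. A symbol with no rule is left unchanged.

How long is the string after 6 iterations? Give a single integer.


Step 0: length = 1
Step 1: length = 2
Step 2: length = 3
Step 3: length = 4
Step 4: length = 5
Step 5: length = 6
Step 6: length = 7

Answer: 7


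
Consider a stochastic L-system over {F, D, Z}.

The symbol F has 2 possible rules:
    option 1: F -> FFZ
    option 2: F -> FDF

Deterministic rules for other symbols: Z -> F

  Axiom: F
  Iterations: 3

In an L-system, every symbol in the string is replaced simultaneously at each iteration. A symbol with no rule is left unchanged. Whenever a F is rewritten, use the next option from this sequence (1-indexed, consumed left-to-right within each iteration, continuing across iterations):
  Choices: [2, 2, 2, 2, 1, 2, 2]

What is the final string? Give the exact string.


Answer: FDFDFFZDFDFDFDF

Derivation:
Step 0: F
Step 1: FDF  (used choices [2])
Step 2: FDFDFDF  (used choices [2, 2])
Step 3: FDFDFFZDFDFDFDF  (used choices [2, 1, 2, 2])


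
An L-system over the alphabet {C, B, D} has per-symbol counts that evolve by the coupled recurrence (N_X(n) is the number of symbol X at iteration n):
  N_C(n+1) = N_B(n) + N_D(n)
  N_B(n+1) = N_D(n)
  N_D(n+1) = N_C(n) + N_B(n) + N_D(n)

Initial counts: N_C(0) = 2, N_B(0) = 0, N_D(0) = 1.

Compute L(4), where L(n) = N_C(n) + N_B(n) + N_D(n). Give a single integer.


Step 0: N_C=2, N_B=0, N_D=1, L=3
Step 1: N_C=1, N_B=1, N_D=3, L=5
Step 2: N_C=4, N_B=3, N_D=5, L=12
Step 3: N_C=8, N_B=5, N_D=12, L=25
Step 4: N_C=17, N_B=12, N_D=25, L=54

Answer: 54


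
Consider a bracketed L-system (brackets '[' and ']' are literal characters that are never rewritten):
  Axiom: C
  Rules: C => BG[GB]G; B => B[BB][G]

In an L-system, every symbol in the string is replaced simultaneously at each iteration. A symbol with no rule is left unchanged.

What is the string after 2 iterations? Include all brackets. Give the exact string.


Step 0: C
Step 1: BG[GB]G
Step 2: B[BB][G]G[GB[BB][G]]G

Answer: B[BB][G]G[GB[BB][G]]G


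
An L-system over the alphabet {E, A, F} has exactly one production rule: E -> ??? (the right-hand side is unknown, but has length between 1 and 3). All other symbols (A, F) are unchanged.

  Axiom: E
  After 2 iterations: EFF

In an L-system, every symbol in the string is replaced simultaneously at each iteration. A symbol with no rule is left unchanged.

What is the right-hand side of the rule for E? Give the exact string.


Trying E -> EF:
  Step 0: E
  Step 1: EF
  Step 2: EFF
Matches the given result.

Answer: EF


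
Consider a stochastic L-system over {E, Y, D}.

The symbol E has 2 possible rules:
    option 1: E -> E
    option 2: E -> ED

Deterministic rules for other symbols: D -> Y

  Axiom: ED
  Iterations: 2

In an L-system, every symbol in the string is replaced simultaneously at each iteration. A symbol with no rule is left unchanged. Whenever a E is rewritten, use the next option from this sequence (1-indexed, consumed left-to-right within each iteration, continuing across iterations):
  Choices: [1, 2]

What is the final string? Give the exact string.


Answer: EDY

Derivation:
Step 0: ED
Step 1: EY  (used choices [1])
Step 2: EDY  (used choices [2])


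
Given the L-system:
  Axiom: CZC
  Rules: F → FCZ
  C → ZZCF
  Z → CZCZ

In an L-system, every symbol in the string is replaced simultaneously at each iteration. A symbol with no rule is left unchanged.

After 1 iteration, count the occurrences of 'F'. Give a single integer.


Answer: 2

Derivation:
Step 0: CZC  (0 'F')
Step 1: ZZCFCZCZZZCF  (2 'F')


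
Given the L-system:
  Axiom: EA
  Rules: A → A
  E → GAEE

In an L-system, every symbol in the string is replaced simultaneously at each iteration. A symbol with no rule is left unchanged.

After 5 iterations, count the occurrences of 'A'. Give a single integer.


Answer: 32

Derivation:
Step 0: EA  (1 'A')
Step 1: GAEEA  (2 'A')
Step 2: GAGAEEGAEEA  (4 'A')
Step 3: GAGAGAEEGAEEGAGAEEGAEEA  (8 'A')
Step 4: GAGAGAGAEEGAEEGAGAEEGAEEGAGAGAEEGAEEGAGAEEGAEEA  (16 'A')
Step 5: GAGAGAGAGAEEGAEEGAGAEEGAEEGAGAGAEEGAEEGAGAEEGAEEGAGAGAGAEEGAEEGAGAEEGAEEGAGAGAEEGAEEGAGAEEGAEEA  (32 'A')


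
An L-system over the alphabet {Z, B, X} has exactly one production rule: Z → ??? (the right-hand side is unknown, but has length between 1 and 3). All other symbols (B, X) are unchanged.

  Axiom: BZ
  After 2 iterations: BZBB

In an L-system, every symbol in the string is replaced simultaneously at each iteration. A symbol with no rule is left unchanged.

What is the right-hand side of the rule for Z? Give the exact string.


Trying Z → ZB:
  Step 0: BZ
  Step 1: BZB
  Step 2: BZBB
Matches the given result.

Answer: ZB


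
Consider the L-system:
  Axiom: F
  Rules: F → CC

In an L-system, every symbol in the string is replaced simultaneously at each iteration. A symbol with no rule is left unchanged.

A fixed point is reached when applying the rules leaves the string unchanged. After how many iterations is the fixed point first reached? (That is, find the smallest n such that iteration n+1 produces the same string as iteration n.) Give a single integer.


Step 0: F
Step 1: CC
Step 2: CC  (unchanged — fixed point at step 1)

Answer: 1


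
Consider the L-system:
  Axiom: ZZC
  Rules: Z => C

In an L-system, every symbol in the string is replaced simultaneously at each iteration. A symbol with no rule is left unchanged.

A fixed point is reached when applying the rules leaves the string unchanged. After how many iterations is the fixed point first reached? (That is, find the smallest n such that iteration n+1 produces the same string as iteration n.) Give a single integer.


Answer: 1

Derivation:
Step 0: ZZC
Step 1: CCC
Step 2: CCC  (unchanged — fixed point at step 1)


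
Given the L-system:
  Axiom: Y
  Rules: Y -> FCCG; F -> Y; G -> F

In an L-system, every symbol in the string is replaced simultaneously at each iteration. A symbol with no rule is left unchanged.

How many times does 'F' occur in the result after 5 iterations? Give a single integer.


Step 0: Y  (0 'F')
Step 1: FCCG  (1 'F')
Step 2: YCCF  (1 'F')
Step 3: FCCGCCY  (1 'F')
Step 4: YCCFCCFCCG  (2 'F')
Step 5: FCCGCCYCCYCCF  (2 'F')

Answer: 2


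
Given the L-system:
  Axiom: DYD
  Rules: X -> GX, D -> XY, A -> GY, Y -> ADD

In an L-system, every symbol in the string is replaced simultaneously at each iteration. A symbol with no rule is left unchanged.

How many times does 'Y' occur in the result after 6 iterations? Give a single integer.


Answer: 27

Derivation:
Step 0: DYD  (1 'Y')
Step 1: XYADDXY  (2 'Y')
Step 2: GXADDGYXYXYGXADD  (3 'Y')
Step 3: GGXGYXYXYGADDGXADDGXADDGGXGYXYXY  (6 'Y')
Step 4: GGGXGADDGXADDGXADDGGYXYXYGGXGYXYXYGGXGYXYXYGGGXGADDGXADDGXADD  (9 'Y')
Step 5: GGGGXGGYXYXYGGXGYXYXYGGXGYXYXYGGADDGXADDGXADDGGGXGADDGXADDGXADDGGGXGADDGXADDGXADDGGGGXGGYXYXYGGXGYXYXYGGXGYXYXY  (18 'Y')
Step 6: GGGGGXGGADDGXADDGXADDGGGXGADDGXADDGXADDGGGXGADDGXADDGXADDGGGYXYXYGGXGYXYXYGGXGYXYXYGGGGXGGYXYXYGGXGYXYXYGGXGYXYXYGGGGXGGYXYXYGGXGYXYXYGGXGYXYXYGGGGGXGGADDGXADDGXADDGGGXGADDGXADDGXADDGGGXGADDGXADDGXADD  (27 'Y')


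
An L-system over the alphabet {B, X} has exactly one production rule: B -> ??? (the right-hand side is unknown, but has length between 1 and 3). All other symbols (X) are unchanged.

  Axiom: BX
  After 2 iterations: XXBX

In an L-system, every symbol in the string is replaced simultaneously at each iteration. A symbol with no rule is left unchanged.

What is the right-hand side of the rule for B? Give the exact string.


Answer: XB

Derivation:
Trying B -> XB:
  Step 0: BX
  Step 1: XBX
  Step 2: XXBX
Matches the given result.


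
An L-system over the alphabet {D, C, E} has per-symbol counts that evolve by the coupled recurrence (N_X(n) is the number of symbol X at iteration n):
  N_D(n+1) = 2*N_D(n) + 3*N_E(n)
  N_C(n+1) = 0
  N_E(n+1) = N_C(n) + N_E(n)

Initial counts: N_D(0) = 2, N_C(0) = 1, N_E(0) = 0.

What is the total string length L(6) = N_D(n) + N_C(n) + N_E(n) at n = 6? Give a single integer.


Step 0: N_D=2, N_C=1, N_E=0, L=3
Step 1: N_D=4, N_C=0, N_E=1, L=5
Step 2: N_D=11, N_C=0, N_E=1, L=12
Step 3: N_D=25, N_C=0, N_E=1, L=26
Step 4: N_D=53, N_C=0, N_E=1, L=54
Step 5: N_D=109, N_C=0, N_E=1, L=110
Step 6: N_D=221, N_C=0, N_E=1, L=222

Answer: 222


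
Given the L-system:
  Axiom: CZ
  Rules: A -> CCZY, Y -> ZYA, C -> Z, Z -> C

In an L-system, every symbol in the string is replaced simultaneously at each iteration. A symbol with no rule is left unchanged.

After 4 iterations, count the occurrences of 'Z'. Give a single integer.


Step 0: CZ  (1 'Z')
Step 1: ZC  (1 'Z')
Step 2: CZ  (1 'Z')
Step 3: ZC  (1 'Z')
Step 4: CZ  (1 'Z')

Answer: 1


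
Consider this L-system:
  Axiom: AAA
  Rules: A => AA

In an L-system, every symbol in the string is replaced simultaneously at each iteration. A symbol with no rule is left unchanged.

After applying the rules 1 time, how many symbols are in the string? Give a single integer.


Answer: 6

Derivation:
Step 0: length = 3
Step 1: length = 6


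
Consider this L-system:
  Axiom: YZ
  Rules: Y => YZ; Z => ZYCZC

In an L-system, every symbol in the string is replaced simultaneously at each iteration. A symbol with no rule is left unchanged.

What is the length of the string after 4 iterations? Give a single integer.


Answer: 155

Derivation:
Step 0: length = 2
Step 1: length = 7
Step 2: length = 21
Step 3: length = 58
Step 4: length = 155


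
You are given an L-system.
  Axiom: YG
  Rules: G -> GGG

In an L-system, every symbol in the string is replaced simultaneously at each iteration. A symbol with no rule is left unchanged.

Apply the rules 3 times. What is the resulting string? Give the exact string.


Answer: YGGGGGGGGGGGGGGGGGGGGGGGGGGG

Derivation:
Step 0: YG
Step 1: YGGG
Step 2: YGGGGGGGGG
Step 3: YGGGGGGGGGGGGGGGGGGGGGGGGGGG


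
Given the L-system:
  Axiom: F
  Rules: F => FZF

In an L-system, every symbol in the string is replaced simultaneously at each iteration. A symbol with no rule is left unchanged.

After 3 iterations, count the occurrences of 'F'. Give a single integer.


Step 0: F  (1 'F')
Step 1: FZF  (2 'F')
Step 2: FZFZFZF  (4 'F')
Step 3: FZFZFZFZFZFZFZF  (8 'F')

Answer: 8


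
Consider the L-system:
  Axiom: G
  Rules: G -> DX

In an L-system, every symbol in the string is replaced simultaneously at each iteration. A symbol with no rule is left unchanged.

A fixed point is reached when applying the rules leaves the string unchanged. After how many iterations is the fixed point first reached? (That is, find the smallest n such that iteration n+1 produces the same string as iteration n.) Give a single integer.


Answer: 1

Derivation:
Step 0: G
Step 1: DX
Step 2: DX  (unchanged — fixed point at step 1)


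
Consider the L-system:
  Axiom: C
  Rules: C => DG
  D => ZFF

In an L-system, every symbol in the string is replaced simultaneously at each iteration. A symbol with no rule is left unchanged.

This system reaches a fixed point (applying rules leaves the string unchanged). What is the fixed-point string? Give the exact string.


Answer: ZFFG

Derivation:
Step 0: C
Step 1: DG
Step 2: ZFFG
Step 3: ZFFG  (unchanged — fixed point at step 2)


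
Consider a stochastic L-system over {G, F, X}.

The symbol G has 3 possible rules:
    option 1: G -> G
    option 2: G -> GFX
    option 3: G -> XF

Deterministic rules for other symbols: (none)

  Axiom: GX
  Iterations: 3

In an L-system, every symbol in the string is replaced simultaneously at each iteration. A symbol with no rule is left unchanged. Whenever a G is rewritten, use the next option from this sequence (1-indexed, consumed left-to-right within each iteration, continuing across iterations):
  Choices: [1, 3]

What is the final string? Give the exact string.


Step 0: GX
Step 1: GX  (used choices [1])
Step 2: XFX  (used choices [3])
Step 3: XFX  (used choices [])

Answer: XFX


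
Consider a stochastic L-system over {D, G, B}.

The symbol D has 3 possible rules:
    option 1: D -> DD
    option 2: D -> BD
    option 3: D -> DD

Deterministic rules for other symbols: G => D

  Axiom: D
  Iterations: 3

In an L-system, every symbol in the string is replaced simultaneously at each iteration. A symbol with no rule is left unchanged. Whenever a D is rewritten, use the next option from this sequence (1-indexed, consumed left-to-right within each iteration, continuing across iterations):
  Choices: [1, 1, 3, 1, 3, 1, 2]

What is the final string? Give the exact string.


Step 0: D
Step 1: DD  (used choices [1])
Step 2: DDDD  (used choices [1, 3])
Step 3: DDDDDDBD  (used choices [1, 3, 1, 2])

Answer: DDDDDDBD


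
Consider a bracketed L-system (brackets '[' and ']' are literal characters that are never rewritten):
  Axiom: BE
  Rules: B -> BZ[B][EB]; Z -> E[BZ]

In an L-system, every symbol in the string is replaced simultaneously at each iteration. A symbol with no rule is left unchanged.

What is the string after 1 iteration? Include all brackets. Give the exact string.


Answer: BZ[B][EB]E

Derivation:
Step 0: BE
Step 1: BZ[B][EB]E


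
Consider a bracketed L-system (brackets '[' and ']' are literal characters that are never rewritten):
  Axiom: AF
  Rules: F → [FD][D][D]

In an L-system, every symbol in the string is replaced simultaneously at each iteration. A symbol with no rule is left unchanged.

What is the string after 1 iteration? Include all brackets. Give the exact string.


Answer: A[FD][D][D]

Derivation:
Step 0: AF
Step 1: A[FD][D][D]


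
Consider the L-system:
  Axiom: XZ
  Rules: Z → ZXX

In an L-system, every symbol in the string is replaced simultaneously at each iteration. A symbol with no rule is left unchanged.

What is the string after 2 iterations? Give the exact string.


Answer: XZXXXX

Derivation:
Step 0: XZ
Step 1: XZXX
Step 2: XZXXXX


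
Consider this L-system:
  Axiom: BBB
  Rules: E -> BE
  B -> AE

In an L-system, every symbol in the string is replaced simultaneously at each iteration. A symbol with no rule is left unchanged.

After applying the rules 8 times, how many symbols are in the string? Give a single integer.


Answer: 165

Derivation:
Step 0: length = 3
Step 1: length = 6
Step 2: length = 9
Step 3: length = 15
Step 4: length = 24
Step 5: length = 39
Step 6: length = 63
Step 7: length = 102
Step 8: length = 165


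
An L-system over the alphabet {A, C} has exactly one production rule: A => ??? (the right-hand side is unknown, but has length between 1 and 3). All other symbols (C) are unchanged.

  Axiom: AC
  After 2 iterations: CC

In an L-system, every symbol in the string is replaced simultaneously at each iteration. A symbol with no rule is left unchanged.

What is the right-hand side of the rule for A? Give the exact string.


Answer: C

Derivation:
Trying A => C:
  Step 0: AC
  Step 1: CC
  Step 2: CC
Matches the given result.


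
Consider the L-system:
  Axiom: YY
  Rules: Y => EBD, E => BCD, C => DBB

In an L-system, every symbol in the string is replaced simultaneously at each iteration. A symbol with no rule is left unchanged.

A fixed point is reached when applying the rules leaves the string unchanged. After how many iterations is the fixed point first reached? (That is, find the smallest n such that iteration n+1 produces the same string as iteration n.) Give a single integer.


Step 0: YY
Step 1: EBDEBD
Step 2: BCDBDBCDBD
Step 3: BDBBDBDBDBBDBD
Step 4: BDBBDBDBDBBDBD  (unchanged — fixed point at step 3)

Answer: 3


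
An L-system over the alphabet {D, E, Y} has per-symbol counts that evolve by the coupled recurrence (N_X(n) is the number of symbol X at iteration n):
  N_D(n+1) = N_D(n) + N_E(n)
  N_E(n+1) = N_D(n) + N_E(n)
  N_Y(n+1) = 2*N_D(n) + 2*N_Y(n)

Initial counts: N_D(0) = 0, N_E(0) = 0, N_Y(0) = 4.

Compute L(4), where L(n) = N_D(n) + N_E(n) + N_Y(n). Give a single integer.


Answer: 64

Derivation:
Step 0: N_D=0, N_E=0, N_Y=4, L=4
Step 1: N_D=0, N_E=0, N_Y=8, L=8
Step 2: N_D=0, N_E=0, N_Y=16, L=16
Step 3: N_D=0, N_E=0, N_Y=32, L=32
Step 4: N_D=0, N_E=0, N_Y=64, L=64


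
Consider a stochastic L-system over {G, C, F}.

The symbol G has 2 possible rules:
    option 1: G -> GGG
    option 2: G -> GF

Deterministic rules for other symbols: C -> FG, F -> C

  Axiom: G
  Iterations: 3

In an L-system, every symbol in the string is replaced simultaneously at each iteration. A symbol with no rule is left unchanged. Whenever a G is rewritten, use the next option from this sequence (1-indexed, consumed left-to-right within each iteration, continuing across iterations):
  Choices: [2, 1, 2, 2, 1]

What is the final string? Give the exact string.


Answer: GFGFGGGFG

Derivation:
Step 0: G
Step 1: GF  (used choices [2])
Step 2: GGGC  (used choices [1])
Step 3: GFGFGGGFG  (used choices [2, 2, 1])


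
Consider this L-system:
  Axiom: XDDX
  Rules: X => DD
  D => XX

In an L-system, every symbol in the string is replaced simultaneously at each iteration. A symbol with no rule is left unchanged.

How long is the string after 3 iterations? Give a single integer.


Step 0: length = 4
Step 1: length = 8
Step 2: length = 16
Step 3: length = 32

Answer: 32


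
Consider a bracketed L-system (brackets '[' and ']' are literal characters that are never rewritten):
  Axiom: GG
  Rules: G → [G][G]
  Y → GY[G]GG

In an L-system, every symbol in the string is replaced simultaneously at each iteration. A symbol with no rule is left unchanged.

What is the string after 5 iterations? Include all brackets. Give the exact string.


Step 0: GG
Step 1: [G][G][G][G]
Step 2: [[G][G]][[G][G]][[G][G]][[G][G]]
Step 3: [[[G][G]][[G][G]]][[[G][G]][[G][G]]][[[G][G]][[G][G]]][[[G][G]][[G][G]]]
Step 4: [[[[G][G]][[G][G]]][[[G][G]][[G][G]]]][[[[G][G]][[G][G]]][[[G][G]][[G][G]]]][[[[G][G]][[G][G]]][[[G][G]][[G][G]]]][[[[G][G]][[G][G]]][[[G][G]][[G][G]]]]
Step 5: [[[[[G][G]][[G][G]]][[[G][G]][[G][G]]]][[[[G][G]][[G][G]]][[[G][G]][[G][G]]]]][[[[[G][G]][[G][G]]][[[G][G]][[G][G]]]][[[[G][G]][[G][G]]][[[G][G]][[G][G]]]]][[[[[G][G]][[G][G]]][[[G][G]][[G][G]]]][[[[G][G]][[G][G]]][[[G][G]][[G][G]]]]][[[[[G][G]][[G][G]]][[[G][G]][[G][G]]]][[[[G][G]][[G][G]]][[[G][G]][[G][G]]]]]

Answer: [[[[[G][G]][[G][G]]][[[G][G]][[G][G]]]][[[[G][G]][[G][G]]][[[G][G]][[G][G]]]]][[[[[G][G]][[G][G]]][[[G][G]][[G][G]]]][[[[G][G]][[G][G]]][[[G][G]][[G][G]]]]][[[[[G][G]][[G][G]]][[[G][G]][[G][G]]]][[[[G][G]][[G][G]]][[[G][G]][[G][G]]]]][[[[[G][G]][[G][G]]][[[G][G]][[G][G]]]][[[[G][G]][[G][G]]][[[G][G]][[G][G]]]]]


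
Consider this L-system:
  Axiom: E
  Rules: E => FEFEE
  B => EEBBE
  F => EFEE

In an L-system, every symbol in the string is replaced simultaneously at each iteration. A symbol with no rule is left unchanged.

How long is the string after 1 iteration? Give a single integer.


Step 0: length = 1
Step 1: length = 5

Answer: 5


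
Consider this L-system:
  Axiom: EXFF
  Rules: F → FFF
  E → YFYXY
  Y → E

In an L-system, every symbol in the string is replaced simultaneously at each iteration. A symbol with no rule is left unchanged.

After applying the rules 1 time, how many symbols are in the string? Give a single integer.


Step 0: length = 4
Step 1: length = 12

Answer: 12


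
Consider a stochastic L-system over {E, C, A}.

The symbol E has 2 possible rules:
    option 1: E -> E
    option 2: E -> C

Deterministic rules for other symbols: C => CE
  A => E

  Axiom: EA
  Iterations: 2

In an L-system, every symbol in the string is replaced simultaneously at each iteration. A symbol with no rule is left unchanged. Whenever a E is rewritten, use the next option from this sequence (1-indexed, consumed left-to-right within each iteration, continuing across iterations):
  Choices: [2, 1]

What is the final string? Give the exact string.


Answer: CEE

Derivation:
Step 0: EA
Step 1: CE  (used choices [2])
Step 2: CEE  (used choices [1])


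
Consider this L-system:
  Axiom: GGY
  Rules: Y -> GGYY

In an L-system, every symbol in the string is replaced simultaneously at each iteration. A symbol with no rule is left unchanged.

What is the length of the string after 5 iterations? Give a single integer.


Answer: 96

Derivation:
Step 0: length = 3
Step 1: length = 6
Step 2: length = 12
Step 3: length = 24
Step 4: length = 48
Step 5: length = 96


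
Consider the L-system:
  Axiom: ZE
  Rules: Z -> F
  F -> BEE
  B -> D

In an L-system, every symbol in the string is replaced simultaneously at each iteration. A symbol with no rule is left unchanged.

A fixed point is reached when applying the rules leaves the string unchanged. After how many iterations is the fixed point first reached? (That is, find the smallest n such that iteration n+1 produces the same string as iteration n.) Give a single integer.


Answer: 3

Derivation:
Step 0: ZE
Step 1: FE
Step 2: BEEE
Step 3: DEEE
Step 4: DEEE  (unchanged — fixed point at step 3)


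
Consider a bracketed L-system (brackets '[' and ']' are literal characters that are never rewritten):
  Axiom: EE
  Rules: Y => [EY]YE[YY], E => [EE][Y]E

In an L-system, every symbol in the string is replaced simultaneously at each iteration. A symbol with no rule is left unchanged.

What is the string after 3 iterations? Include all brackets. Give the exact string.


Answer: [[[EE][Y]E[EE][Y]E][[EY]YE[YY]][EE][Y]E[[EE][Y]E[EE][Y]E][[EY]YE[YY]][EE][Y]E][[[EE][Y]E[EY]YE[YY]][EY]YE[YY][EE][Y]E[[EY]YE[YY][EY]YE[YY]]][[EE][Y]E[EE][Y]E][[EY]YE[YY]][EE][Y]E[[[EE][Y]E[EE][Y]E][[EY]YE[YY]][EE][Y]E[[EE][Y]E[EE][Y]E][[EY]YE[YY]][EE][Y]E][[[EE][Y]E[EY]YE[YY]][EY]YE[YY][EE][Y]E[[EY]YE[YY][EY]YE[YY]]][[EE][Y]E[EE][Y]E][[EY]YE[YY]][EE][Y]E

Derivation:
Step 0: EE
Step 1: [EE][Y]E[EE][Y]E
Step 2: [[EE][Y]E[EE][Y]E][[EY]YE[YY]][EE][Y]E[[EE][Y]E[EE][Y]E][[EY]YE[YY]][EE][Y]E
Step 3: [[[EE][Y]E[EE][Y]E][[EY]YE[YY]][EE][Y]E[[EE][Y]E[EE][Y]E][[EY]YE[YY]][EE][Y]E][[[EE][Y]E[EY]YE[YY]][EY]YE[YY][EE][Y]E[[EY]YE[YY][EY]YE[YY]]][[EE][Y]E[EE][Y]E][[EY]YE[YY]][EE][Y]E[[[EE][Y]E[EE][Y]E][[EY]YE[YY]][EE][Y]E[[EE][Y]E[EE][Y]E][[EY]YE[YY]][EE][Y]E][[[EE][Y]E[EY]YE[YY]][EY]YE[YY][EE][Y]E[[EY]YE[YY][EY]YE[YY]]][[EE][Y]E[EE][Y]E][[EY]YE[YY]][EE][Y]E


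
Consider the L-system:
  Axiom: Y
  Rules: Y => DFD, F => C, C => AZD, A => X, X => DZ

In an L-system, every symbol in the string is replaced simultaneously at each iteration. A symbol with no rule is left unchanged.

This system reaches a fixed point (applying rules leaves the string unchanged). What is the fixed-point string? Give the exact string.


Answer: DDZZDD

Derivation:
Step 0: Y
Step 1: DFD
Step 2: DCD
Step 3: DAZDD
Step 4: DXZDD
Step 5: DDZZDD
Step 6: DDZZDD  (unchanged — fixed point at step 5)


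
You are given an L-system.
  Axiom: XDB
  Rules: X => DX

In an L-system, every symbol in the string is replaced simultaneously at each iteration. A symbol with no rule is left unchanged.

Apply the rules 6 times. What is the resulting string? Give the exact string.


Answer: DDDDDDXDB

Derivation:
Step 0: XDB
Step 1: DXDB
Step 2: DDXDB
Step 3: DDDXDB
Step 4: DDDDXDB
Step 5: DDDDDXDB
Step 6: DDDDDDXDB


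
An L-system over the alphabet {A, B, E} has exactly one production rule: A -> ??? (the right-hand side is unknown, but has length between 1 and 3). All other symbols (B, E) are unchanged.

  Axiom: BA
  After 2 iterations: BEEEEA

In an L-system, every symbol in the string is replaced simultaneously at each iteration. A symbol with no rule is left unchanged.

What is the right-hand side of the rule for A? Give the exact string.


Answer: EEA

Derivation:
Trying A -> EEA:
  Step 0: BA
  Step 1: BEEA
  Step 2: BEEEEA
Matches the given result.


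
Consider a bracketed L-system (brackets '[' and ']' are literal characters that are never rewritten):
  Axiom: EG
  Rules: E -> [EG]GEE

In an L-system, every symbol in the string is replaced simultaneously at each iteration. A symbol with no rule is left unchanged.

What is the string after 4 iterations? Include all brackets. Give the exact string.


Answer: [[[[EG]GEEG]G[EG]GEE[EG]GEEG]G[[EG]GEEG]G[EG]GEE[EG]GEE[[EG]GEEG]G[EG]GEE[EG]GEEG]G[[[EG]GEEG]G[EG]GEE[EG]GEEG]G[[EG]GEEG]G[EG]GEE[EG]GEE[[EG]GEEG]G[EG]GEE[EG]GEE[[[EG]GEEG]G[EG]GEE[EG]GEEG]G[[EG]GEEG]G[EG]GEE[EG]GEE[[EG]GEEG]G[EG]GEE[EG]GEEG

Derivation:
Step 0: EG
Step 1: [EG]GEEG
Step 2: [[EG]GEEG]G[EG]GEE[EG]GEEG
Step 3: [[[EG]GEEG]G[EG]GEE[EG]GEEG]G[[EG]GEEG]G[EG]GEE[EG]GEE[[EG]GEEG]G[EG]GEE[EG]GEEG
Step 4: [[[[EG]GEEG]G[EG]GEE[EG]GEEG]G[[EG]GEEG]G[EG]GEE[EG]GEE[[EG]GEEG]G[EG]GEE[EG]GEEG]G[[[EG]GEEG]G[EG]GEE[EG]GEEG]G[[EG]GEEG]G[EG]GEE[EG]GEE[[EG]GEEG]G[EG]GEE[EG]GEE[[[EG]GEEG]G[EG]GEE[EG]GEEG]G[[EG]GEEG]G[EG]GEE[EG]GEE[[EG]GEEG]G[EG]GEE[EG]GEEG


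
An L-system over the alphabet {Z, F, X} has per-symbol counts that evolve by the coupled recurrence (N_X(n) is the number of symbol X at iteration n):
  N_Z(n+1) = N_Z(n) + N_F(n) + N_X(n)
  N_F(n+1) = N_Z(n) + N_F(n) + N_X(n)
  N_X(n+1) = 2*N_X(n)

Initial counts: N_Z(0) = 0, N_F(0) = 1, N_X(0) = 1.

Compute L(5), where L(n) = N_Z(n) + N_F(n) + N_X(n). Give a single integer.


Answer: 224

Derivation:
Step 0: N_Z=0, N_F=1, N_X=1, L=2
Step 1: N_Z=2, N_F=2, N_X=2, L=6
Step 2: N_Z=6, N_F=6, N_X=4, L=16
Step 3: N_Z=16, N_F=16, N_X=8, L=40
Step 4: N_Z=40, N_F=40, N_X=16, L=96
Step 5: N_Z=96, N_F=96, N_X=32, L=224


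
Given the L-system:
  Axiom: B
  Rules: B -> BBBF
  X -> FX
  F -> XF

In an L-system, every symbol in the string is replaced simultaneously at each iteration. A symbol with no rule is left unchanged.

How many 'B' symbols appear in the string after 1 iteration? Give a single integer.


Step 0: B  (1 'B')
Step 1: BBBF  (3 'B')

Answer: 3


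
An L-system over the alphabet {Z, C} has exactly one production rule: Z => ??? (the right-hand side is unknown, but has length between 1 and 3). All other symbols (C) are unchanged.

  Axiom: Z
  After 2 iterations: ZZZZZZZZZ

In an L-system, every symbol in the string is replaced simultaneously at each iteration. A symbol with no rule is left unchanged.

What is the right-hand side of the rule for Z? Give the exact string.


Answer: ZZZ

Derivation:
Trying Z => ZZZ:
  Step 0: Z
  Step 1: ZZZ
  Step 2: ZZZZZZZZZ
Matches the given result.


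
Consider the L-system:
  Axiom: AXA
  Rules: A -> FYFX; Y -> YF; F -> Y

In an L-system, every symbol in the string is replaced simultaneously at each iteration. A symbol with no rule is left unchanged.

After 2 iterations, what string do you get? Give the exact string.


Answer: YYFYXXYYFYX

Derivation:
Step 0: AXA
Step 1: FYFXXFYFX
Step 2: YYFYXXYYFYX


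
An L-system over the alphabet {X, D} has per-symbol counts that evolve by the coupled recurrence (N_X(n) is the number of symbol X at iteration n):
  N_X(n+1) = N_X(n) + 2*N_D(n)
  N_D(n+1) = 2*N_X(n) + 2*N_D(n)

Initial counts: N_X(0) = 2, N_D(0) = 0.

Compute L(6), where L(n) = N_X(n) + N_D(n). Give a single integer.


Step 0: N_X=2, N_D=0, L=2
Step 1: N_X=2, N_D=4, L=6
Step 2: N_X=10, N_D=12, L=22
Step 3: N_X=34, N_D=44, L=78
Step 4: N_X=122, N_D=156, L=278
Step 5: N_X=434, N_D=556, L=990
Step 6: N_X=1546, N_D=1980, L=3526

Answer: 3526


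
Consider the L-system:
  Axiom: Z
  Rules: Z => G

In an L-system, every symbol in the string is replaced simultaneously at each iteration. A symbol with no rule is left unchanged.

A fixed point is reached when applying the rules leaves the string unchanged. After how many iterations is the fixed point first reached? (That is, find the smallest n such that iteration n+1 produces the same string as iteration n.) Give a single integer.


Answer: 1

Derivation:
Step 0: Z
Step 1: G
Step 2: G  (unchanged — fixed point at step 1)


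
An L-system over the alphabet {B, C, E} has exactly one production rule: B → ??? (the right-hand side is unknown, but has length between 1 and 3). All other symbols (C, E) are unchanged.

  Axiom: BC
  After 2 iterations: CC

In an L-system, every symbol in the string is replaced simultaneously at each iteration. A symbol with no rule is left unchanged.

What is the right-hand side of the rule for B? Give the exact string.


Answer: C

Derivation:
Trying B → C:
  Step 0: BC
  Step 1: CC
  Step 2: CC
Matches the given result.


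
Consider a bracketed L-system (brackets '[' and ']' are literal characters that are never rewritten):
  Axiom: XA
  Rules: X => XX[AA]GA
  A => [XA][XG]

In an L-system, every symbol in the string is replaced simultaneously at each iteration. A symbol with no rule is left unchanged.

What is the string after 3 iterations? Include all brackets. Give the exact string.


Step 0: XA
Step 1: XX[AA]GA[XA][XG]
Step 2: XX[AA]GAXX[AA]GA[[XA][XG][XA][XG]]G[XA][XG][XX[AA]GA[XA][XG]][XX[AA]GAG]
Step 3: XX[AA]GAXX[AA]GA[[XA][XG][XA][XG]]G[XA][XG]XX[AA]GAXX[AA]GA[[XA][XG][XA][XG]]G[XA][XG][[XX[AA]GA[XA][XG]][XX[AA]GAG][XX[AA]GA[XA][XG]][XX[AA]GAG]]G[XX[AA]GA[XA][XG]][XX[AA]GAG][XX[AA]GAXX[AA]GA[[XA][XG][XA][XG]]G[XA][XG][XX[AA]GA[XA][XG]][XX[AA]GAG]][XX[AA]GAXX[AA]GA[[XA][XG][XA][XG]]G[XA][XG]G]

Answer: XX[AA]GAXX[AA]GA[[XA][XG][XA][XG]]G[XA][XG]XX[AA]GAXX[AA]GA[[XA][XG][XA][XG]]G[XA][XG][[XX[AA]GA[XA][XG]][XX[AA]GAG][XX[AA]GA[XA][XG]][XX[AA]GAG]]G[XX[AA]GA[XA][XG]][XX[AA]GAG][XX[AA]GAXX[AA]GA[[XA][XG][XA][XG]]G[XA][XG][XX[AA]GA[XA][XG]][XX[AA]GAG]][XX[AA]GAXX[AA]GA[[XA][XG][XA][XG]]G[XA][XG]G]


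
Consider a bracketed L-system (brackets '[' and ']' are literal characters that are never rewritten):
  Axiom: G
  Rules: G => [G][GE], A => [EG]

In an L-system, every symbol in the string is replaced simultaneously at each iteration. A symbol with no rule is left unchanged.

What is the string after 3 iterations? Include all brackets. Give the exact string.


Answer: [[[G][GE]][[G][GE]E]][[[G][GE]][[G][GE]E]E]

Derivation:
Step 0: G
Step 1: [G][GE]
Step 2: [[G][GE]][[G][GE]E]
Step 3: [[[G][GE]][[G][GE]E]][[[G][GE]][[G][GE]E]E]


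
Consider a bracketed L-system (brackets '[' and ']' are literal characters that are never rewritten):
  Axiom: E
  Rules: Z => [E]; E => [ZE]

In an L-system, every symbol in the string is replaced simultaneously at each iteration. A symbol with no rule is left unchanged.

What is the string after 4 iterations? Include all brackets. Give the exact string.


Step 0: E
Step 1: [ZE]
Step 2: [[E][ZE]]
Step 3: [[[ZE]][[E][ZE]]]
Step 4: [[[[E][ZE]]][[[ZE]][[E][ZE]]]]

Answer: [[[[E][ZE]]][[[ZE]][[E][ZE]]]]


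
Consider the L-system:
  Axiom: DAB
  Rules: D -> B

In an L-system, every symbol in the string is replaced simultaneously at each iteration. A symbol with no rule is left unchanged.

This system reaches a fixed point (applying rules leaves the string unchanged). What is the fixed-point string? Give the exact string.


Step 0: DAB
Step 1: BAB
Step 2: BAB  (unchanged — fixed point at step 1)

Answer: BAB


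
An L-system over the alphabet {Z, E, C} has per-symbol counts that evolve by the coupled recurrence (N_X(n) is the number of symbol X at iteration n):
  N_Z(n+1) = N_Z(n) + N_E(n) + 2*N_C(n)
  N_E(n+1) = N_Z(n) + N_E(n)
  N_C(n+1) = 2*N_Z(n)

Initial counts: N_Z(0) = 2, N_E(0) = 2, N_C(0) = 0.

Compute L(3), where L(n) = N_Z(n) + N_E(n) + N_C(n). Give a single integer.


Answer: 96

Derivation:
Step 0: N_Z=2, N_E=2, N_C=0, L=4
Step 1: N_Z=4, N_E=4, N_C=4, L=12
Step 2: N_Z=16, N_E=8, N_C=8, L=32
Step 3: N_Z=40, N_E=24, N_C=32, L=96


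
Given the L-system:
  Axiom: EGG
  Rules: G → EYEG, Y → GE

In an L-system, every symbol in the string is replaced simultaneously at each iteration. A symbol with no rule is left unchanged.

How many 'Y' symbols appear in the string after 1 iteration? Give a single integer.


Step 0: EGG  (0 'Y')
Step 1: EEYEGEYEG  (2 'Y')

Answer: 2


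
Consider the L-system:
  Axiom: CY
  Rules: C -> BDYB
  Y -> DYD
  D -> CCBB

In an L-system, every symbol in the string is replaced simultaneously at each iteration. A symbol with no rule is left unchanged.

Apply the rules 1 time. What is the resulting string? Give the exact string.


Answer: BDYBDYD

Derivation:
Step 0: CY
Step 1: BDYBDYD


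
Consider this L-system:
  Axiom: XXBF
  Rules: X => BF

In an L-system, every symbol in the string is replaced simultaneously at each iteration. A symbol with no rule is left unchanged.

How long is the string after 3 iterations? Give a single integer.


Answer: 6

Derivation:
Step 0: length = 4
Step 1: length = 6
Step 2: length = 6
Step 3: length = 6


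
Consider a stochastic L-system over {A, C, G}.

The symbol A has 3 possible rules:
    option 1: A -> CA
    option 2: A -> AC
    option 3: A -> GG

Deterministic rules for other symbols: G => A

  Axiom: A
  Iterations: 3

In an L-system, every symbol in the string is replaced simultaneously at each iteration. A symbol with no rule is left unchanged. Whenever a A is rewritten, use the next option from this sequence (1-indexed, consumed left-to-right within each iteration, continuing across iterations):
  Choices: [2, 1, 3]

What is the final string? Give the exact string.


Answer: CGGC

Derivation:
Step 0: A
Step 1: AC  (used choices [2])
Step 2: CAC  (used choices [1])
Step 3: CGGC  (used choices [3])


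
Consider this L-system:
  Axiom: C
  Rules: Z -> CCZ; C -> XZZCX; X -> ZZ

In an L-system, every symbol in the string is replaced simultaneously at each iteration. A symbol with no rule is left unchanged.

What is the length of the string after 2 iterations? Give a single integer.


Answer: 15

Derivation:
Step 0: length = 1
Step 1: length = 5
Step 2: length = 15


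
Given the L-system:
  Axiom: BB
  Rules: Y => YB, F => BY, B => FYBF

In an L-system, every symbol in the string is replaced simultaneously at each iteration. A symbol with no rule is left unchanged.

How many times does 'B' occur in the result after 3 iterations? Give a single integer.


Answer: 20

Derivation:
Step 0: BB  (2 'B')
Step 1: FYBFFYBF  (2 'B')
Step 2: BYYBFYBFBYBYYBFYBFBY  (8 'B')
Step 3: FYBFYBYBFYBFBYYBFYBFBYFYBFYBFYBFYBYBFYBFBYYBFYBFBYFYBFYB  (20 'B')


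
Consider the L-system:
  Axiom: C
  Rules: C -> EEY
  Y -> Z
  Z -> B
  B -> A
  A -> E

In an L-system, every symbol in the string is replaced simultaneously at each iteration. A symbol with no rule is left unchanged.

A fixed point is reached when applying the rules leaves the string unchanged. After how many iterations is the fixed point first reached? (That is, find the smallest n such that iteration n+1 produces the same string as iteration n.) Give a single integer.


Answer: 5

Derivation:
Step 0: C
Step 1: EEY
Step 2: EEZ
Step 3: EEB
Step 4: EEA
Step 5: EEE
Step 6: EEE  (unchanged — fixed point at step 5)


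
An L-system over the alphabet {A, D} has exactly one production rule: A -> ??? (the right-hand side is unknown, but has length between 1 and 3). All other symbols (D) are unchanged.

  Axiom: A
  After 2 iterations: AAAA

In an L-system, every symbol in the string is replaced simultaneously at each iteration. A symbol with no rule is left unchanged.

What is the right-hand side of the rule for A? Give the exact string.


Answer: AA

Derivation:
Trying A -> AA:
  Step 0: A
  Step 1: AA
  Step 2: AAAA
Matches the given result.


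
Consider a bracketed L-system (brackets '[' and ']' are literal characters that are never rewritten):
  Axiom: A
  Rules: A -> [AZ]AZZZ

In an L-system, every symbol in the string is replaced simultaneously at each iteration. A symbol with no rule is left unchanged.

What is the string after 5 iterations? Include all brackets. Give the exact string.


Step 0: A
Step 1: [AZ]AZZZ
Step 2: [[AZ]AZZZZ][AZ]AZZZZZZ
Step 3: [[[AZ]AZZZZ][AZ]AZZZZZZZ][[AZ]AZZZZ][AZ]AZZZZZZZZZ
Step 4: [[[[AZ]AZZZZ][AZ]AZZZZZZZ][[AZ]AZZZZ][AZ]AZZZZZZZZZZ][[[AZ]AZZZZ][AZ]AZZZZZZZ][[AZ]AZZZZ][AZ]AZZZZZZZZZZZZ
Step 5: [[[[[AZ]AZZZZ][AZ]AZZZZZZZ][[AZ]AZZZZ][AZ]AZZZZZZZZZZ][[[AZ]AZZZZ][AZ]AZZZZZZZ][[AZ]AZZZZ][AZ]AZZZZZZZZZZZZZ][[[[AZ]AZZZZ][AZ]AZZZZZZZ][[AZ]AZZZZ][AZ]AZZZZZZZZZZ][[[AZ]AZZZZ][AZ]AZZZZZZZ][[AZ]AZZZZ][AZ]AZZZZZZZZZZZZZZZ

Answer: [[[[[AZ]AZZZZ][AZ]AZZZZZZZ][[AZ]AZZZZ][AZ]AZZZZZZZZZZ][[[AZ]AZZZZ][AZ]AZZZZZZZ][[AZ]AZZZZ][AZ]AZZZZZZZZZZZZZ][[[[AZ]AZZZZ][AZ]AZZZZZZZ][[AZ]AZZZZ][AZ]AZZZZZZZZZZ][[[AZ]AZZZZ][AZ]AZZZZZZZ][[AZ]AZZZZ][AZ]AZZZZZZZZZZZZZZZ


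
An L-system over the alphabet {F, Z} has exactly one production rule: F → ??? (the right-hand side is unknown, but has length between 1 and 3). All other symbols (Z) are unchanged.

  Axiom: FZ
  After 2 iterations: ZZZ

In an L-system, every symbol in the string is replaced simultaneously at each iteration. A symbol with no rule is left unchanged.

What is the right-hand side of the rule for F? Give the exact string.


Trying F → ZZ:
  Step 0: FZ
  Step 1: ZZZ
  Step 2: ZZZ
Matches the given result.

Answer: ZZ


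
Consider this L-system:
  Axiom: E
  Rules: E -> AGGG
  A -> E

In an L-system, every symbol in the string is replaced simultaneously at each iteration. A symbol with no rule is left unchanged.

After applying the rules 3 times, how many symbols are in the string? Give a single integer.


Answer: 7

Derivation:
Step 0: length = 1
Step 1: length = 4
Step 2: length = 4
Step 3: length = 7


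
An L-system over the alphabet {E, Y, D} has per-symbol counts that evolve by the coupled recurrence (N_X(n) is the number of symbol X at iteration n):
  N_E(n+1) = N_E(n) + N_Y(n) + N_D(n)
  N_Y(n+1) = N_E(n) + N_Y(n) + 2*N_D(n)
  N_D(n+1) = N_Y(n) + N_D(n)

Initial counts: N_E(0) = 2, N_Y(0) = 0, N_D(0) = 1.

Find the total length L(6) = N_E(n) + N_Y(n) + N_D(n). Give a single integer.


Step 0: N_E=2, N_Y=0, N_D=1, L=3
Step 1: N_E=3, N_Y=4, N_D=1, L=8
Step 2: N_E=8, N_Y=9, N_D=5, L=22
Step 3: N_E=22, N_Y=27, N_D=14, L=63
Step 4: N_E=63, N_Y=77, N_D=41, L=181
Step 5: N_E=181, N_Y=222, N_D=118, L=521
Step 6: N_E=521, N_Y=639, N_D=340, L=1500

Answer: 1500


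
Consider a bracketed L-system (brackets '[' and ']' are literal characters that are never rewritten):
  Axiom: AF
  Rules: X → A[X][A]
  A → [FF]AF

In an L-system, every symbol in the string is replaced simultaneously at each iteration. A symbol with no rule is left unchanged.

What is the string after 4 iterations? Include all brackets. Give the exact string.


Answer: [FF][FF][FF][FF]AFFFFF

Derivation:
Step 0: AF
Step 1: [FF]AFF
Step 2: [FF][FF]AFFF
Step 3: [FF][FF][FF]AFFFF
Step 4: [FF][FF][FF][FF]AFFFFF


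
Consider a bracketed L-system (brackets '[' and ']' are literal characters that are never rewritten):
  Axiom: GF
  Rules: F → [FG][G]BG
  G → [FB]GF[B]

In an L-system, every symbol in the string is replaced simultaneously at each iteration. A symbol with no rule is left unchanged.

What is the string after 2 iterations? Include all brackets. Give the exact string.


Answer: [[FG][G]BGB][FB]GF[B][FG][G]BG[B][[FG][G]BG[FB]GF[B]][[FB]GF[B]]B[FB]GF[B]

Derivation:
Step 0: GF
Step 1: [FB]GF[B][FG][G]BG
Step 2: [[FG][G]BGB][FB]GF[B][FG][G]BG[B][[FG][G]BG[FB]GF[B]][[FB]GF[B]]B[FB]GF[B]
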